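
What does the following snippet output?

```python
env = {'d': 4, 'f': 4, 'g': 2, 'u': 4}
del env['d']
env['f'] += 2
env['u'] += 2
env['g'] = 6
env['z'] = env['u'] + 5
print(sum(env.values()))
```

29

del 'd' → {'f': 4, 'g': 2, 'u': 4}
env['f'] = 4+2 = 6 → {'f': 6, 'g': 2, 'u': 4}
env['u'] = 4+2 = 6 → {'f': 6, 'g': 2, 'u': 6}
env['g'] = 6 → {'f': 6, 'g': 6, 'u': 6}
env['z'] = env['u']+5 = 11 → {'f': 6, 'g': 6, 'u': 6, 'z': 11}
sum of values = 29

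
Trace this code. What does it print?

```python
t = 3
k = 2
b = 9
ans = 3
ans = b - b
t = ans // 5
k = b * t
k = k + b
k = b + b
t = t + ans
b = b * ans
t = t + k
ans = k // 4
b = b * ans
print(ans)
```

ans = 9-9 = 0
t = 0//5 = 0
k = 9*0 = 0
k = 0+9 = 9
k = 9+9 = 18
t = 0+0 = 0
b = 9*0 = 0
t = 0+18 = 18
ans = 18//4 = 4
b = 0*4 = 0

4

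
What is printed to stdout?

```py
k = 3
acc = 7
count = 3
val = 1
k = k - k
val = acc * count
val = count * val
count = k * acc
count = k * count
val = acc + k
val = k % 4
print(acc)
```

k = 3-3 = 0
val = 7*3 = 21
val = 3*21 = 63
count = 0*7 = 0
count = 0*0 = 0
val = 7+0 = 7
val = 0%4 = 0

7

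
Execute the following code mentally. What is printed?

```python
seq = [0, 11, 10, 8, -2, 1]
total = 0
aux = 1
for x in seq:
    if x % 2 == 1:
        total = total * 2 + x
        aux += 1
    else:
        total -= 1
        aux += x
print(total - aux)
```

-6

x=0: not odd, total = 0-1 = -1; aux=1
x=11: odd, total = (-1)*2+11 = 9; aux=2
x=10: not odd, total = 9-1 = 8; aux=12
x=8: not odd, total = 8-1 = 7; aux=20
x=-2: not odd, total = 7-1 = 6; aux=18
x=1: odd, total = 6*2+1 = 13; aux=19
total-aux = 13-19 = -6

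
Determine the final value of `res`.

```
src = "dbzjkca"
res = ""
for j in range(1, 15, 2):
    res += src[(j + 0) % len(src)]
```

'bjcdzka'

j=1: add src[1]='b' → 'b'
j=3: add src[3]='j' → 'bj'
j=5: add src[5]='c' → 'bjc'
j=7: add src[0]='d' → 'bjcd'
j=9: add src[2]='z' → 'bjcdz'
j=11: add src[4]='k' → 'bjcdzk'
j=13: add src[6]='a' → 'bjcdzka'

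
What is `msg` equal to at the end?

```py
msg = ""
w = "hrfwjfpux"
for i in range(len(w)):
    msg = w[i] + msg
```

i=0: prepend 'h' → 'h'
i=1: prepend 'r' → 'rh'
i=2: prepend 'f' → 'frh'
i=3: prepend 'w' → 'wfrh'
i=4: prepend 'j' → 'jwfrh'
i=5: prepend 'f' → 'fjwfrh'
i=6: prepend 'p' → 'pfjwfrh'
i=7: prepend 'u' → 'upfjwfrh'
i=8: prepend 'x' → 'xupfjwfrh'

'xupfjwfrh'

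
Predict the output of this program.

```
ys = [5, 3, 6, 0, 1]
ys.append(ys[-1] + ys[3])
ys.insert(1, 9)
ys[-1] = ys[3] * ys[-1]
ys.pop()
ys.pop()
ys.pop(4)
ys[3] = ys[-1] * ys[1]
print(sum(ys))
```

append ys[-1]+ys[3] = 1+0 = 1 → [5, 3, 6, 0, 1, 1]
insert 9 at 1 → [5, 9, 3, 6, 0, 1, 1]
ys[-1] = ys[3]*ys[-1] = 6*1 = 6 → [5, 9, 3, 6, 0, 1, 6]
pop() removes 6 → [5, 9, 3, 6, 0, 1]
pop() removes 1 → [5, 9, 3, 6, 0]
pop(4) removes 0 → [5, 9, 3, 6]
ys[3] = ys[-1]*ys[1] = 6*9 = 54 → [5, 9, 3, 54]
sum = 71

71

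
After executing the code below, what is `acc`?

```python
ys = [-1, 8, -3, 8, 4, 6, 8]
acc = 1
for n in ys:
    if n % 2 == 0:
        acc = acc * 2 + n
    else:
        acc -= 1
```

n=-1: not even, acc = 1-1 = 0
n=8: even, acc = 0*2+8 = 8
n=-3: not even, acc = 8-1 = 7
n=8: even, acc = 7*2+8 = 22
n=4: even, acc = 22*2+4 = 48
n=6: even, acc = 48*2+6 = 102
n=8: even, acc = 102*2+8 = 212

212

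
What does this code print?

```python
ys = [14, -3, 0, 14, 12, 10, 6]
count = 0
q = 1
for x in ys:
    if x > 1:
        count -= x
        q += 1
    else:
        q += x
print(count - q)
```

-59

x=14: >1, count = 0-14 = -14; q=2
x=-3: not >1; q=-1
x=0: not >1; q=-1
x=14: >1, count = (-14)-14 = -28; q=0
x=12: >1, count = (-28)-12 = -40; q=1
x=10: >1, count = (-40)-10 = -50; q=2
x=6: >1, count = (-50)-6 = -56; q=3
count-q = (-56)-3 = -59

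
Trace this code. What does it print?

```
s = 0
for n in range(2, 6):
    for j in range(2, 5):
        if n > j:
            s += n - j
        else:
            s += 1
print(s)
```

n=2,j=2: not 2>2, s = 0+1 = 1
n=2,j=3: not 2>3, s = 1+1 = 2
n=2,j=4: not 2>4, s = 2+1 = 3
n=3,j=2: 3>2, s = 3+1 = 4
n=3,j=3: not 3>3, s = 4+1 = 5
n=3,j=4: not 3>4, s = 5+1 = 6
n=4,j=2: 4>2, s = 6+2 = 8
n=4,j=3: 4>3, s = 8+1 = 9
n=4,j=4: not 4>4, s = 9+1 = 10
n=5,j=2: 5>2, s = 10+3 = 13
n=5,j=3: 5>3, s = 13+2 = 15
n=5,j=4: 5>4, s = 15+1 = 16

16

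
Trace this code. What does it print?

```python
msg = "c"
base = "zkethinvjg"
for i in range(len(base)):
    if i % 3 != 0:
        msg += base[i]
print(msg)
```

ckehivj

i=0: skip
i=1: add 'k' → 'ck'
i=2: add 'e' → 'cke'
i=3: skip
i=4: add 'h' → 'ckeh'
i=5: add 'i' → 'ckehi'
i=6: skip
i=7: add 'v' → 'ckehiv'
i=8: add 'j' → 'ckehivj'
i=9: skip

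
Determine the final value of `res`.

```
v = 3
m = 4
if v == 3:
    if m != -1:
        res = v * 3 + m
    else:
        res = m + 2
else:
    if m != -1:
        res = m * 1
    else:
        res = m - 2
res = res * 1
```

v=3, m=4
v == 3 is True; m != -1 is True
→ res = v * 3 + m = 13
res = 13*1 = 13

13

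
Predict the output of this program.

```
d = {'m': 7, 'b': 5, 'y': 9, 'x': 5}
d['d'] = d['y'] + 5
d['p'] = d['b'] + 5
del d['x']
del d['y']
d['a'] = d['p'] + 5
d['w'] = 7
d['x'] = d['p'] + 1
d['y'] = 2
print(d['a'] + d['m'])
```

d['d'] = d['y']+5 = 14 → {'m': 7, 'b': 5, 'y': 9, 'x': 5, 'd': 14}
d['p'] = d['b']+5 = 10 → {'m': 7, 'b': 5, 'y': 9, 'x': 5, 'd': 14, 'p': 10}
del 'x' → {'m': 7, 'b': 5, 'y': 9, 'd': 14, 'p': 10}
del 'y' → {'m': 7, 'b': 5, 'd': 14, 'p': 10}
d['a'] = d['p']+5 = 15 → {'m': 7, 'b': 5, 'd': 14, 'p': 10, 'a': 15}
d['w'] = 7 → {'m': 7, 'b': 5, 'd': 14, 'p': 10, 'a': 15, 'w': 7}
d['x'] = d['p']+1 = 11 → {'m': 7, 'b': 5, 'd': 14, 'p': 10, 'a': 15, 'w': 7, 'x': 11}
d['y'] = 2 → {'m': 7, 'b': 5, 'd': 14, 'p': 10, 'a': 15, 'w': 7, 'x': 11, 'y': 2}
d['a']+d['m'] = 15+7 = 22

22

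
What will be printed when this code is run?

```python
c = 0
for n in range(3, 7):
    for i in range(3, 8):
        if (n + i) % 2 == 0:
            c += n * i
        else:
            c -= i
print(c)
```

170

n=3,i=3: even sum, c = 0+9 = 9
n=3,i=4: odd sum, c = 9-4 = 5
n=3,i=5: even sum, c = 5+15 = 20
n=3,i=6: odd sum, c = 20-6 = 14
n=3,i=7: even sum, c = 14+21 = 35
n=4,i=3: odd sum, c = 35-3 = 32
n=4,i=4: even sum, c = 32+16 = 48
n=4,i=5: odd sum, c = 48-5 = 43
n=4,i=6: even sum, c = 43+24 = 67
n=4,i=7: odd sum, c = 67-7 = 60
n=5,i=3: even sum, c = 60+15 = 75
n=5,i=4: odd sum, c = 75-4 = 71
n=5,i=5: even sum, c = 71+25 = 96
n=5,i=6: odd sum, c = 96-6 = 90
n=5,i=7: even sum, c = 90+35 = 125
n=6,i=3: odd sum, c = 125-3 = 122
n=6,i=4: even sum, c = 122+24 = 146
n=6,i=5: odd sum, c = 146-5 = 141
n=6,i=6: even sum, c = 141+36 = 177
n=6,i=7: odd sum, c = 177-7 = 170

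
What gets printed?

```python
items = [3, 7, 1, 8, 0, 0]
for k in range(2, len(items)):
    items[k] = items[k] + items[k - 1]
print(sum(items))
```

k=2: items[2] = 1+7 = 8 → [3, 7, 8, 8, 0, 0]
k=3: items[3] = 8+8 = 16 → [3, 7, 8, 16, 0, 0]
k=4: items[4] = 0+16 = 16 → [3, 7, 8, 16, 16, 0]
k=5: items[5] = 0+16 = 16 → [3, 7, 8, 16, 16, 16]
sum = 66

66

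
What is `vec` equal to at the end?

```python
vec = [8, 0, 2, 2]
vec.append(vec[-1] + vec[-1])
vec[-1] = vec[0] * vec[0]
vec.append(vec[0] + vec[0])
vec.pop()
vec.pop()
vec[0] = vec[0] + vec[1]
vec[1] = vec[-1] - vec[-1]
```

append vec[-1]+vec[-1] = 2+2 = 4 → [8, 0, 2, 2, 4]
vec[-1] = vec[0]*vec[0] = 8*8 = 64 → [8, 0, 2, 2, 64]
append vec[0]+vec[0] = 8+8 = 16 → [8, 0, 2, 2, 64, 16]
pop() removes 16 → [8, 0, 2, 2, 64]
pop() removes 64 → [8, 0, 2, 2]
vec[0] = vec[0]+vec[1] = 8+0 = 8 → [8, 0, 2, 2]
vec[1] = vec[-1]-vec[-1] = 2-2 = 0 → [8, 0, 2, 2]

[8, 0, 2, 2]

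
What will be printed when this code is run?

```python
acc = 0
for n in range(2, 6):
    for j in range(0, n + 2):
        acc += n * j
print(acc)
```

207

n=2,j=0: acc = 0+0 = 0
n=2,j=1: acc = 0+2 = 2
n=2,j=2: acc = 2+4 = 6
n=2,j=3: acc = 6+6 = 12
n=3,j=0: acc = 12+0 = 12
n=3,j=1: acc = 12+3 = 15
n=3,j=2: acc = 15+6 = 21
n=3,j=3: acc = 21+9 = 30
n=3,j=4: acc = 30+12 = 42
n=4,j=0: acc = 42+0 = 42
n=4,j=1: acc = 42+4 = 46
n=4,j=2: acc = 46+8 = 54
n=4,j=3: acc = 54+12 = 66
n=4,j=4: acc = 66+16 = 82
n=4,j=5: acc = 82+20 = 102
n=5,j=0: acc = 102+0 = 102
n=5,j=1: acc = 102+5 = 107
n=5,j=2: acc = 107+10 = 117
n=5,j=3: acc = 117+15 = 132
n=5,j=4: acc = 132+20 = 152
n=5,j=5: acc = 152+25 = 177
n=5,j=6: acc = 177+30 = 207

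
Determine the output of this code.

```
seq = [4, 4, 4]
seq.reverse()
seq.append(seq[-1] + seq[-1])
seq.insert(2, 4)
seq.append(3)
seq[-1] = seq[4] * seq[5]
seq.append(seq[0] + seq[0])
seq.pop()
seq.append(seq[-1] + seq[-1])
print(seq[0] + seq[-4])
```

8

reverse → [4, 4, 4]
append seq[-1]+seq[-1] = 4+4 = 8 → [4, 4, 4, 8]
insert 4 at 2 → [4, 4, 4, 4, 8]
append 3 → [4, 4, 4, 4, 8, 3]
seq[-1] = seq[4]*seq[5] = 8*3 = 24 → [4, 4, 4, 4, 8, 24]
append seq[0]+seq[0] = 4+4 = 8 → [4, 4, 4, 4, 8, 24, 8]
pop() removes 8 → [4, 4, 4, 4, 8, 24]
append seq[-1]+seq[-1] = 24+24 = 48 → [4, 4, 4, 4, 8, 24, 48]
seq[0]+seq[-4] = 4+4 = 8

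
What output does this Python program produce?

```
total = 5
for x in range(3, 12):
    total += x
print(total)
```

x=3: total = 5+3 = 8
x=4: total = 8+4 = 12
x=5: total = 12+5 = 17
x=6: total = 17+6 = 23
x=7: total = 23+7 = 30
x=8: total = 30+8 = 38
x=9: total = 38+9 = 47
x=10: total = 47+10 = 57
x=11: total = 57+11 = 68

68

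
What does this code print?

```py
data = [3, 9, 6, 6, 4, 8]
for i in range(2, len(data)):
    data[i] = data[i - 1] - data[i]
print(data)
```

i=2: data[2] = 9-6 = 3 → [3, 9, 3, 6, 4, 8]
i=3: data[3] = 3-6 = -3 → [3, 9, 3, -3, 4, 8]
i=4: data[4] = (-3)-4 = -7 → [3, 9, 3, -3, -7, 8]
i=5: data[5] = (-7)-8 = -15 → [3, 9, 3, -3, -7, -15]

[3, 9, 3, -3, -7, -15]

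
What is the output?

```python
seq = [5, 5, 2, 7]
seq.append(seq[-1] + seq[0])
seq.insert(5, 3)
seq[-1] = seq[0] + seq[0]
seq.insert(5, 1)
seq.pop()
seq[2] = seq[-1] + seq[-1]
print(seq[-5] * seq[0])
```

append seq[-1]+seq[0] = 7+5 = 12 → [5, 5, 2, 7, 12]
insert 3 at 5 → [5, 5, 2, 7, 12, 3]
seq[-1] = seq[0]+seq[0] = 5+5 = 10 → [5, 5, 2, 7, 12, 10]
insert 1 at 5 → [5, 5, 2, 7, 12, 1, 10]
pop() removes 10 → [5, 5, 2, 7, 12, 1]
seq[2] = seq[-1]+seq[-1] = 1+1 = 2 → [5, 5, 2, 7, 12, 1]
seq[-5]*seq[0] = 5*5 = 25

25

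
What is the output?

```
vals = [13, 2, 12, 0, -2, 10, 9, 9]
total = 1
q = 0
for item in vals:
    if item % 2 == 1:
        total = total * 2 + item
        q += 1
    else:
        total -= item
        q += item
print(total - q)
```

item=13: odd, total = 1*2+13 = 15; q=1
item=2: not odd, total = 15-2 = 13; q=3
item=12: not odd, total = 13-12 = 1; q=15
item=0: not odd, total = 1-0 = 1; q=15
item=-2: not odd, total = 1-(-2) = 3; q=13
item=10: not odd, total = 3-10 = -7; q=23
item=9: odd, total = (-7)*2+9 = -5; q=24
item=9: odd, total = (-5)*2+9 = -1; q=25
total-q = (-1)-25 = -26

-26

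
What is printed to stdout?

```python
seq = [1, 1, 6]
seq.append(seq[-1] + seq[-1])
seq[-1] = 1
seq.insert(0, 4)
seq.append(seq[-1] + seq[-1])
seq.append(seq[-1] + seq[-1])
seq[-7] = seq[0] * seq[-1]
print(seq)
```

append seq[-1]+seq[-1] = 6+6 = 12 → [1, 1, 6, 12]
seq[-1] = 1 → [1, 1, 6, 1]
insert 4 at 0 → [4, 1, 1, 6, 1]
append seq[-1]+seq[-1] = 1+1 = 2 → [4, 1, 1, 6, 1, 2]
append seq[-1]+seq[-1] = 2+2 = 4 → [4, 1, 1, 6, 1, 2, 4]
seq[-7] = seq[0]*seq[-1] = 4*4 = 16 → [16, 1, 1, 6, 1, 2, 4]

[16, 1, 1, 6, 1, 2, 4]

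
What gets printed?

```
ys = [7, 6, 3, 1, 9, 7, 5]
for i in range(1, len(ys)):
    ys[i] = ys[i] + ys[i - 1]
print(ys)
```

[7, 13, 16, 17, 26, 33, 38]

i=1: ys[1] = 6+7 = 13 → [7, 13, 3, 1, 9, 7, 5]
i=2: ys[2] = 3+13 = 16 → [7, 13, 16, 1, 9, 7, 5]
i=3: ys[3] = 1+16 = 17 → [7, 13, 16, 17, 9, 7, 5]
i=4: ys[4] = 9+17 = 26 → [7, 13, 16, 17, 26, 7, 5]
i=5: ys[5] = 7+26 = 33 → [7, 13, 16, 17, 26, 33, 5]
i=6: ys[6] = 5+33 = 38 → [7, 13, 16, 17, 26, 33, 38]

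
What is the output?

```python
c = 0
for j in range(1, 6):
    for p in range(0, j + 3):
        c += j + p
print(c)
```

180

j=1,p=0: c = 0+1 = 1
j=1,p=1: c = 1+2 = 3
j=1,p=2: c = 3+3 = 6
j=1,p=3: c = 6+4 = 10
j=2,p=0: c = 10+2 = 12
j=2,p=1: c = 12+3 = 15
j=2,p=2: c = 15+4 = 19
j=2,p=3: c = 19+5 = 24
j=2,p=4: c = 24+6 = 30
j=3,p=0: c = 30+3 = 33
j=3,p=1: c = 33+4 = 37
j=3,p=2: c = 37+5 = 42
j=3,p=3: c = 42+6 = 48
j=3,p=4: c = 48+7 = 55
j=3,p=5: c = 55+8 = 63
j=4,p=0: c = 63+4 = 67
j=4,p=1: c = 67+5 = 72
j=4,p=2: c = 72+6 = 78
j=4,p=3: c = 78+7 = 85
j=4,p=4: c = 85+8 = 93
j=4,p=5: c = 93+9 = 102
j=4,p=6: c = 102+10 = 112
j=5,p=0: c = 112+5 = 117
j=5,p=1: c = 117+6 = 123
j=5,p=2: c = 123+7 = 130
j=5,p=3: c = 130+8 = 138
j=5,p=4: c = 138+9 = 147
j=5,p=5: c = 147+10 = 157
j=5,p=6: c = 157+11 = 168
j=5,p=7: c = 168+12 = 180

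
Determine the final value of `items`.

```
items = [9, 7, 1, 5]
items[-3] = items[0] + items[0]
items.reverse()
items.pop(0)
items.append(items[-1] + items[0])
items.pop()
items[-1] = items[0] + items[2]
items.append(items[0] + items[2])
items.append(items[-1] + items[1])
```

[1, 18, 10, 11, 29]

items[-3] = items[0]+items[0] = 9+9 = 18 → [9, 18, 1, 5]
reverse → [5, 1, 18, 9]
pop(0) removes 5 → [1, 18, 9]
append items[-1]+items[0] = 9+1 = 10 → [1, 18, 9, 10]
pop() removes 10 → [1, 18, 9]
items[-1] = items[0]+items[2] = 1+9 = 10 → [1, 18, 10]
append items[0]+items[2] = 1+10 = 11 → [1, 18, 10, 11]
append items[-1]+items[1] = 11+18 = 29 → [1, 18, 10, 11, 29]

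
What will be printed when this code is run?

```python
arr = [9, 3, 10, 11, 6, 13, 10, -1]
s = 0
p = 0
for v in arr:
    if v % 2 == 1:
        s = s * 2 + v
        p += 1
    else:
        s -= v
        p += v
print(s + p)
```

v=9: odd, s = 0*2+9 = 9; p=1
v=3: odd, s = 9*2+3 = 21; p=2
v=10: not odd, s = 21-10 = 11; p=12
v=11: odd, s = 11*2+11 = 33; p=13
v=6: not odd, s = 33-6 = 27; p=19
v=13: odd, s = 27*2+13 = 67; p=20
v=10: not odd, s = 67-10 = 57; p=30
v=-1: odd, s = 57*2+(-1) = 113; p=31
s+p = 113+31 = 144

144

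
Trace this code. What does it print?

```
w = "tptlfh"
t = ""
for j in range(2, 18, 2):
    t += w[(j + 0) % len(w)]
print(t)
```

tfttfttf

j=2: add w[2]='t' → 't'
j=4: add w[4]='f' → 'tf'
j=6: add w[0]='t' → 'tft'
j=8: add w[2]='t' → 'tftt'
j=10: add w[4]='f' → 'tfttf'
j=12: add w[0]='t' → 'tfttft'
j=14: add w[2]='t' → 'tfttftt'
j=16: add w[4]='f' → 'tfttfttf'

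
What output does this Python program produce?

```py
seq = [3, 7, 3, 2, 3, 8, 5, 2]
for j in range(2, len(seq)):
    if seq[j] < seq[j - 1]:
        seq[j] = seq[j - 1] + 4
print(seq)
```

j=2: 3<7, seq[2] = 7+4 = 11 → [3, 7, 11, 2, 3, 8, 5, 2]
j=3: 2<11, seq[3] = 11+4 = 15 → [3, 7, 11, 15, 3, 8, 5, 2]
j=4: 3<15, seq[4] = 15+4 = 19 → [3, 7, 11, 15, 19, 8, 5, 2]
j=5: 8<19, seq[5] = 19+4 = 23 → [3, 7, 11, 15, 19, 23, 5, 2]
j=6: 5<23, seq[6] = 23+4 = 27 → [3, 7, 11, 15, 19, 23, 27, 2]
j=7: 2<27, seq[7] = 27+4 = 31 → [3, 7, 11, 15, 19, 23, 27, 31]

[3, 7, 11, 15, 19, 23, 27, 31]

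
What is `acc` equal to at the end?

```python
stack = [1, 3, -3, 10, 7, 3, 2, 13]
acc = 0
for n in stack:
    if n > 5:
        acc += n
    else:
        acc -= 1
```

n=1: not >5, acc = 0-1 = -1
n=3: not >5, acc = (-1)-1 = -2
n=-3: not >5, acc = (-2)-1 = -3
n=10: >5, acc = (-3)+10 = 7
n=7: >5, acc = 7+7 = 14
n=3: not >5, acc = 14-1 = 13
n=2: not >5, acc = 13-1 = 12
n=13: >5, acc = 12+13 = 25

25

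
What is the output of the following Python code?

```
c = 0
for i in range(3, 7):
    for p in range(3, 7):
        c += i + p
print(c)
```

i=3,p=3: c = 0+6 = 6
i=3,p=4: c = 6+7 = 13
i=3,p=5: c = 13+8 = 21
i=3,p=6: c = 21+9 = 30
i=4,p=3: c = 30+7 = 37
i=4,p=4: c = 37+8 = 45
i=4,p=5: c = 45+9 = 54
i=4,p=6: c = 54+10 = 64
i=5,p=3: c = 64+8 = 72
i=5,p=4: c = 72+9 = 81
i=5,p=5: c = 81+10 = 91
i=5,p=6: c = 91+11 = 102
i=6,p=3: c = 102+9 = 111
i=6,p=4: c = 111+10 = 121
i=6,p=5: c = 121+11 = 132
i=6,p=6: c = 132+12 = 144

144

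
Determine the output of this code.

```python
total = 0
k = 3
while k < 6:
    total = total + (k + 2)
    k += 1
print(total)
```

k=3: total = 0+5 = 5
k=4: total = 5+6 = 11
k=5: total = 11+7 = 18

18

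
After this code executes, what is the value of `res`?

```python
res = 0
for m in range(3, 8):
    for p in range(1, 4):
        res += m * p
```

m=3,p=1: res = 0+3 = 3
m=3,p=2: res = 3+6 = 9
m=3,p=3: res = 9+9 = 18
m=4,p=1: res = 18+4 = 22
m=4,p=2: res = 22+8 = 30
m=4,p=3: res = 30+12 = 42
m=5,p=1: res = 42+5 = 47
m=5,p=2: res = 47+10 = 57
m=5,p=3: res = 57+15 = 72
m=6,p=1: res = 72+6 = 78
m=6,p=2: res = 78+12 = 90
m=6,p=3: res = 90+18 = 108
m=7,p=1: res = 108+7 = 115
m=7,p=2: res = 115+14 = 129
m=7,p=3: res = 129+21 = 150

150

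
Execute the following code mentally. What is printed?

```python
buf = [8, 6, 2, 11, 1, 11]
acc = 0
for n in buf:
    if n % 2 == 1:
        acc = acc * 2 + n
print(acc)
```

57

n=8: not odd
n=6: not odd
n=2: not odd
n=11: odd, acc = 0*2+11 = 11
n=1: odd, acc = 11*2+1 = 23
n=11: odd, acc = 23*2+11 = 57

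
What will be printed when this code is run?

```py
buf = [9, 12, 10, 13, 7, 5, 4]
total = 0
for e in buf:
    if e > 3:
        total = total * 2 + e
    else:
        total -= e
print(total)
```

1266

e=9: >3, total = 0*2+9 = 9
e=12: >3, total = 9*2+12 = 30
e=10: >3, total = 30*2+10 = 70
e=13: >3, total = 70*2+13 = 153
e=7: >3, total = 153*2+7 = 313
e=5: >3, total = 313*2+5 = 631
e=4: >3, total = 631*2+4 = 1266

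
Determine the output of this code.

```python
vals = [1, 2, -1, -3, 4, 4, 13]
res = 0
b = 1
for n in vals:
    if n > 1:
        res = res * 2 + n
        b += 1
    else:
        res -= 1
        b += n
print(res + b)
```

n=1: not >1, res = 0-1 = -1; b=2
n=2: >1, res = (-1)*2+2 = 0; b=3
n=-1: not >1, res = 0-1 = -1; b=2
n=-3: not >1, res = (-1)-1 = -2; b=-1
n=4: >1, res = (-2)*2+4 = 0; b=0
n=4: >1, res = 0*2+4 = 4; b=1
n=13: >1, res = 4*2+13 = 21; b=2
res+b = 21+2 = 23

23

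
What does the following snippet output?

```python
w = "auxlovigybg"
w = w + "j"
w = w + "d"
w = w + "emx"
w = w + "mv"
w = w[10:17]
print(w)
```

+ 'j' → 'auxlovigybgj'
+ 'd' → 'auxlovigybgjd'
+ 'emx' → 'auxlovigybgjdemx'
+ 'mv' → 'auxlovigybgjdemxmv'
slice [10:17] → 'gjdemxm'

gjdemxm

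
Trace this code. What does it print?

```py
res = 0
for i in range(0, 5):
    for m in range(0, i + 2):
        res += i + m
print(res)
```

85

i=0,m=0: res = 0+0 = 0
i=0,m=1: res = 0+1 = 1
i=1,m=0: res = 1+1 = 2
i=1,m=1: res = 2+2 = 4
i=1,m=2: res = 4+3 = 7
i=2,m=0: res = 7+2 = 9
i=2,m=1: res = 9+3 = 12
i=2,m=2: res = 12+4 = 16
i=2,m=3: res = 16+5 = 21
i=3,m=0: res = 21+3 = 24
i=3,m=1: res = 24+4 = 28
i=3,m=2: res = 28+5 = 33
i=3,m=3: res = 33+6 = 39
i=3,m=4: res = 39+7 = 46
i=4,m=0: res = 46+4 = 50
i=4,m=1: res = 50+5 = 55
i=4,m=2: res = 55+6 = 61
i=4,m=3: res = 61+7 = 68
i=4,m=4: res = 68+8 = 76
i=4,m=5: res = 76+9 = 85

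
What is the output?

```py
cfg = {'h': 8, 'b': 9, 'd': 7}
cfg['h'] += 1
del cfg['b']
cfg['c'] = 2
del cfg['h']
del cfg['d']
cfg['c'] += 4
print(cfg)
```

cfg['h'] = 8+1 = 9 → {'h': 9, 'b': 9, 'd': 7}
del 'b' → {'h': 9, 'd': 7}
cfg['c'] = 2 → {'h': 9, 'd': 7, 'c': 2}
del 'h' → {'d': 7, 'c': 2}
del 'd' → {'c': 2}
cfg['c'] = 2+4 = 6 → {'c': 6}

{'c': 6}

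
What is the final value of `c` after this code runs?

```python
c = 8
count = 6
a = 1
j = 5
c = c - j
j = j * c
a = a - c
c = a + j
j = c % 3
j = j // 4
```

13

c = 8-5 = 3
j = 5*3 = 15
a = 1-3 = -2
c = (-2)+15 = 13
j = 13%3 = 1
j = 1//4 = 0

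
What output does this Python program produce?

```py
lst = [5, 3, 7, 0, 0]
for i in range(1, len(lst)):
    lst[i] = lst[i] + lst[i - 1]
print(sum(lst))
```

58

i=1: lst[1] = 3+5 = 8 → [5, 8, 7, 0, 0]
i=2: lst[2] = 7+8 = 15 → [5, 8, 15, 0, 0]
i=3: lst[3] = 0+15 = 15 → [5, 8, 15, 15, 0]
i=4: lst[4] = 0+15 = 15 → [5, 8, 15, 15, 15]
sum = 58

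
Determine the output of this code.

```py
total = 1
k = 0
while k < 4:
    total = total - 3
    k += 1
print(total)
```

-11

k=0: total = 1-3 = -2
k=1: total = (-2)-3 = -5
k=2: total = (-5)-3 = -8
k=3: total = (-8)-3 = -11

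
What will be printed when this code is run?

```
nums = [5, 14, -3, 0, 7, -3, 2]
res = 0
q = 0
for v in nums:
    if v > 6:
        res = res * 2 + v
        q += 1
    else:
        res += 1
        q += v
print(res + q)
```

v=5: not >6, res = 0+1 = 1; q=5
v=14: >6, res = 1*2+14 = 16; q=6
v=-3: not >6, res = 16+1 = 17; q=3
v=0: not >6, res = 17+1 = 18; q=3
v=7: >6, res = 18*2+7 = 43; q=4
v=-3: not >6, res = 43+1 = 44; q=1
v=2: not >6, res = 44+1 = 45; q=3
res+q = 45+3 = 48

48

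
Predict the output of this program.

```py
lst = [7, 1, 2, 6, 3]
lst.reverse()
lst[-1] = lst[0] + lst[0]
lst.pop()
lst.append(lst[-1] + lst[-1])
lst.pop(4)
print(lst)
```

[3, 6, 2, 1]

reverse → [3, 6, 2, 1, 7]
lst[-1] = lst[0]+lst[0] = 3+3 = 6 → [3, 6, 2, 1, 6]
pop() removes 6 → [3, 6, 2, 1]
append lst[-1]+lst[-1] = 1+1 = 2 → [3, 6, 2, 1, 2]
pop(4) removes 2 → [3, 6, 2, 1]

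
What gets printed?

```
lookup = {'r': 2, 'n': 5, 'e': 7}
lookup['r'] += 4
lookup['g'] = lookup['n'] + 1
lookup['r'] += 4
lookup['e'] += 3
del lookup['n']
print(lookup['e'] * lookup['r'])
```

100

lookup['r'] = 2+4 = 6 → {'r': 6, 'n': 5, 'e': 7}
lookup['g'] = lookup['n']+1 = 6 → {'r': 6, 'n': 5, 'e': 7, 'g': 6}
lookup['r'] = 6+4 = 10 → {'r': 10, 'n': 5, 'e': 7, 'g': 6}
lookup['e'] = 7+3 = 10 → {'r': 10, 'n': 5, 'e': 10, 'g': 6}
del 'n' → {'r': 10, 'e': 10, 'g': 6}
lookup['e']*lookup['r'] = 10*10 = 100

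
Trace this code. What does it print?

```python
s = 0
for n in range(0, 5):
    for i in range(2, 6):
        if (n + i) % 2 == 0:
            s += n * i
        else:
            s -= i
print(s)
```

n=0,i=2: even sum, s = 0+0 = 0
n=0,i=3: odd sum, s = 0-3 = -3
n=0,i=4: even sum, s = (-3)+0 = -3
n=0,i=5: odd sum, s = (-3)-5 = -8
n=1,i=2: odd sum, s = (-8)-2 = -10
n=1,i=3: even sum, s = (-10)+3 = -7
n=1,i=4: odd sum, s = (-7)-4 = -11
n=1,i=5: even sum, s = (-11)+5 = -6
n=2,i=2: even sum, s = (-6)+4 = -2
n=2,i=3: odd sum, s = (-2)-3 = -5
n=2,i=4: even sum, s = (-5)+8 = 3
n=2,i=5: odd sum, s = 3-5 = -2
n=3,i=2: odd sum, s = (-2)-2 = -4
n=3,i=3: even sum, s = (-4)+9 = 5
n=3,i=4: odd sum, s = 5-4 = 1
n=3,i=5: even sum, s = 1+15 = 16
n=4,i=2: even sum, s = 16+8 = 24
n=4,i=3: odd sum, s = 24-3 = 21
n=4,i=4: even sum, s = 21+16 = 37
n=4,i=5: odd sum, s = 37-5 = 32

32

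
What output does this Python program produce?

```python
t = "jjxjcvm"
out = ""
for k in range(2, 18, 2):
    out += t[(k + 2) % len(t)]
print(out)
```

k=2: add t[4]='c' → 'c'
k=4: add t[6]='m' → 'cm'
k=6: add t[1]='j' → 'cmj'
k=8: add t[3]='j' → 'cmjj'
k=10: add t[5]='v' → 'cmjjv'
k=12: add t[0]='j' → 'cmjjvj'
k=14: add t[2]='x' → 'cmjjvjx'
k=16: add t[4]='c' → 'cmjjvjxc'

cmjjvjxc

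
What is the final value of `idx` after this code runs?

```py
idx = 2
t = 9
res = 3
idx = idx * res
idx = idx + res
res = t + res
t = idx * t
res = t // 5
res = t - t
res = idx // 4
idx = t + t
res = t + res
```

idx = 2*3 = 6
idx = 6+3 = 9
res = 9+3 = 12
t = 9*9 = 81
res = 81//5 = 16
res = 81-81 = 0
res = 9//4 = 2
idx = 81+81 = 162
res = 81+2 = 83

162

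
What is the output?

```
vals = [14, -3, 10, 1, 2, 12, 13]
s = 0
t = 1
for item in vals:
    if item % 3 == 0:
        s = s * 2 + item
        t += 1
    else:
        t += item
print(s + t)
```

49

item=14: not %3==0; t=15
item=-3: %3==0, s = 0*2+(-3) = -3; t=16
item=10: not %3==0; t=26
item=1: not %3==0; t=27
item=2: not %3==0; t=29
item=12: %3==0, s = (-3)*2+12 = 6; t=30
item=13: not %3==0; t=43
s+t = 6+43 = 49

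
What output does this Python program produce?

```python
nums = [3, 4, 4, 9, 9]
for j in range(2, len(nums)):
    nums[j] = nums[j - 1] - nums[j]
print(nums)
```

[3, 4, 0, -9, -18]

j=2: nums[2] = 4-4 = 0 → [3, 4, 0, 9, 9]
j=3: nums[3] = 0-9 = -9 → [3, 4, 0, -9, 9]
j=4: nums[4] = (-9)-9 = -18 → [3, 4, 0, -9, -18]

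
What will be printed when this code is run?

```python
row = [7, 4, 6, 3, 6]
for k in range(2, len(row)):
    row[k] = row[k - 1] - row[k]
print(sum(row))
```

-7

k=2: row[2] = 4-6 = -2 → [7, 4, -2, 3, 6]
k=3: row[3] = (-2)-3 = -5 → [7, 4, -2, -5, 6]
k=4: row[4] = (-5)-6 = -11 → [7, 4, -2, -5, -11]
sum = -7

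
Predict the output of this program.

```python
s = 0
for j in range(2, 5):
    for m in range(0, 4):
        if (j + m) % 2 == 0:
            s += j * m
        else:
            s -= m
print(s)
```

14

j=2,m=0: even sum, s = 0+0 = 0
j=2,m=1: odd sum, s = 0-1 = -1
j=2,m=2: even sum, s = (-1)+4 = 3
j=2,m=3: odd sum, s = 3-3 = 0
j=3,m=0: odd sum, s = 0-0 = 0
j=3,m=1: even sum, s = 0+3 = 3
j=3,m=2: odd sum, s = 3-2 = 1
j=3,m=3: even sum, s = 1+9 = 10
j=4,m=0: even sum, s = 10+0 = 10
j=4,m=1: odd sum, s = 10-1 = 9
j=4,m=2: even sum, s = 9+8 = 17
j=4,m=3: odd sum, s = 17-3 = 14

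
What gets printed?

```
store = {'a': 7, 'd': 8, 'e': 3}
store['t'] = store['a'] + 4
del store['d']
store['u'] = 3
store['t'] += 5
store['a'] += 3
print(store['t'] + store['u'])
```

store['t'] = store['a']+4 = 11 → {'a': 7, 'd': 8, 'e': 3, 't': 11}
del 'd' → {'a': 7, 'e': 3, 't': 11}
store['u'] = 3 → {'a': 7, 'e': 3, 't': 11, 'u': 3}
store['t'] = 11+5 = 16 → {'a': 7, 'e': 3, 't': 16, 'u': 3}
store['a'] = 7+3 = 10 → {'a': 10, 'e': 3, 't': 16, 'u': 3}
store['t']+store['u'] = 16+3 = 19

19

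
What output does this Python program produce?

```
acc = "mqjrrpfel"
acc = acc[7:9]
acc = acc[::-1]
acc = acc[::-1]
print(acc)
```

slice [7:9] → 'el'
reverse → 'le'
reverse → 'el'

el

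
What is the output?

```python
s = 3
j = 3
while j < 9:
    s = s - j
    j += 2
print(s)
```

-12

j=3: s = 3-3 = 0
j=5: s = 0-5 = -5
j=7: s = (-5)-7 = -12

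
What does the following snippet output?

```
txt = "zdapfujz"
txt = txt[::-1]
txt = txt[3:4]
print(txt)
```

reverse → 'zjufpadz'
slice [3:4] → 'f'

f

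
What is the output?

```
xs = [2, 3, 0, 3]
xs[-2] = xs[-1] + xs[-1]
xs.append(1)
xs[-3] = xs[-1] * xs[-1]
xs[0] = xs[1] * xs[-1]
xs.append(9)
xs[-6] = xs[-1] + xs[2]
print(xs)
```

xs[-2] = xs[-1]+xs[-1] = 3+3 = 6 → [2, 3, 6, 3]
append 1 → [2, 3, 6, 3, 1]
xs[-3] = xs[-1]*xs[-1] = 1*1 = 1 → [2, 3, 1, 3, 1]
xs[0] = xs[1]*xs[-1] = 3*1 = 3 → [3, 3, 1, 3, 1]
append 9 → [3, 3, 1, 3, 1, 9]
xs[-6] = xs[-1]+xs[2] = 9+1 = 10 → [10, 3, 1, 3, 1, 9]

[10, 3, 1, 3, 1, 9]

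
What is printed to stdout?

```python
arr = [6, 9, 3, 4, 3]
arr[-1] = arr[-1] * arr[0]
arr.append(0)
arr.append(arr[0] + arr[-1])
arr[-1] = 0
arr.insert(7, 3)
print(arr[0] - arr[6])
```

6

arr[-1] = arr[-1]*arr[0] = 3*6 = 18 → [6, 9, 3, 4, 18]
append 0 → [6, 9, 3, 4, 18, 0]
append arr[0]+arr[-1] = 6+0 = 6 → [6, 9, 3, 4, 18, 0, 6]
arr[-1] = 0 → [6, 9, 3, 4, 18, 0, 0]
insert 3 at 7 → [6, 9, 3, 4, 18, 0, 0, 3]
arr[0]-arr[6] = 6-0 = 6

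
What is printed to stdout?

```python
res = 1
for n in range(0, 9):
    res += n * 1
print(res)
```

n=0: res = 1+0*1 = 1
n=1: res = 1+1*1 = 2
n=2: res = 2+2*1 = 4
n=3: res = 4+3*1 = 7
n=4: res = 7+4*1 = 11
n=5: res = 11+5*1 = 16
n=6: res = 16+6*1 = 22
n=7: res = 22+7*1 = 29
n=8: res = 29+8*1 = 37

37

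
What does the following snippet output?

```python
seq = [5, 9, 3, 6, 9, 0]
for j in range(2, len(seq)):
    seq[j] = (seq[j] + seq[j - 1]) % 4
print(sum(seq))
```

22

j=2: seq[2] = (3+9)%4 = 0 → [5, 9, 0, 6, 9, 0]
j=3: seq[3] = (6+0)%4 = 2 → [5, 9, 0, 2, 9, 0]
j=4: seq[4] = (9+2)%4 = 3 → [5, 9, 0, 2, 3, 0]
j=5: seq[5] = (0+3)%4 = 3 → [5, 9, 0, 2, 3, 3]
sum = 22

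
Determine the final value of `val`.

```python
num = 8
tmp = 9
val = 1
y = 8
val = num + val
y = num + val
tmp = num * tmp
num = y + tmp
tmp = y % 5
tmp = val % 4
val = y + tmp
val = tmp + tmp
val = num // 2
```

44

val = 8+1 = 9
y = 8+9 = 17
tmp = 8*9 = 72
num = 17+72 = 89
tmp = 17%5 = 2
tmp = 9%4 = 1
val = 17+1 = 18
val = 1+1 = 2
val = 89//2 = 44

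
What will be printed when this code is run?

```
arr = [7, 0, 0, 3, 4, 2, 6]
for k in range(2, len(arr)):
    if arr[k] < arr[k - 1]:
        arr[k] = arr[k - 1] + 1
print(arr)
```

k=2: 0>=0, unchanged → [7, 0, 0, 3, 4, 2, 6]
k=3: 3>=0, unchanged → [7, 0, 0, 3, 4, 2, 6]
k=4: 4>=3, unchanged → [7, 0, 0, 3, 4, 2, 6]
k=5: 2<4, arr[5] = 4+1 = 5 → [7, 0, 0, 3, 4, 5, 6]
k=6: 6>=5, unchanged → [7, 0, 0, 3, 4, 5, 6]

[7, 0, 0, 3, 4, 5, 6]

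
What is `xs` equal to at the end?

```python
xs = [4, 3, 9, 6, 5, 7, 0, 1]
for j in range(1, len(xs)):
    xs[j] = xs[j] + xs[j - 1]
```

[4, 7, 16, 22, 27, 34, 34, 35]

j=1: xs[1] = 3+4 = 7 → [4, 7, 9, 6, 5, 7, 0, 1]
j=2: xs[2] = 9+7 = 16 → [4, 7, 16, 6, 5, 7, 0, 1]
j=3: xs[3] = 6+16 = 22 → [4, 7, 16, 22, 5, 7, 0, 1]
j=4: xs[4] = 5+22 = 27 → [4, 7, 16, 22, 27, 7, 0, 1]
j=5: xs[5] = 7+27 = 34 → [4, 7, 16, 22, 27, 34, 0, 1]
j=6: xs[6] = 0+34 = 34 → [4, 7, 16, 22, 27, 34, 34, 1]
j=7: xs[7] = 1+34 = 35 → [4, 7, 16, 22, 27, 34, 34, 35]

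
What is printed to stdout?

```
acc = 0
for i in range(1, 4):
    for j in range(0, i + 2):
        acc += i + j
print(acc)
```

45

i=1,j=0: acc = 0+1 = 1
i=1,j=1: acc = 1+2 = 3
i=1,j=2: acc = 3+3 = 6
i=2,j=0: acc = 6+2 = 8
i=2,j=1: acc = 8+3 = 11
i=2,j=2: acc = 11+4 = 15
i=2,j=3: acc = 15+5 = 20
i=3,j=0: acc = 20+3 = 23
i=3,j=1: acc = 23+4 = 27
i=3,j=2: acc = 27+5 = 32
i=3,j=3: acc = 32+6 = 38
i=3,j=4: acc = 38+7 = 45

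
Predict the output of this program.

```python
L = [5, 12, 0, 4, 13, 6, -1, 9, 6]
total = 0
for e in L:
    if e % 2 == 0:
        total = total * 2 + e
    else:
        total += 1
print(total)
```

e=5: not even, total = 0+1 = 1
e=12: even, total = 1*2+12 = 14
e=0: even, total = 14*2+0 = 28
e=4: even, total = 28*2+4 = 60
e=13: not even, total = 60+1 = 61
e=6: even, total = 61*2+6 = 128
e=-1: not even, total = 128+1 = 129
e=9: not even, total = 129+1 = 130
e=6: even, total = 130*2+6 = 266

266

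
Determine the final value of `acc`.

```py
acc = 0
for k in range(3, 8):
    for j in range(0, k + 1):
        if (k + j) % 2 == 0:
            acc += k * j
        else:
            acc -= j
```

k=3,j=0: odd sum, acc = 0-0 = 0
k=3,j=1: even sum, acc = 0+3 = 3
k=3,j=2: odd sum, acc = 3-2 = 1
k=3,j=3: even sum, acc = 1+9 = 10
k=4,j=0: even sum, acc = 10+0 = 10
k=4,j=1: odd sum, acc = 10-1 = 9
k=4,j=2: even sum, acc = 9+8 = 17
k=4,j=3: odd sum, acc = 17-3 = 14
k=4,j=4: even sum, acc = 14+16 = 30
k=5,j=0: odd sum, acc = 30-0 = 30
k=5,j=1: even sum, acc = 30+5 = 35
k=5,j=2: odd sum, acc = 35-2 = 33
k=5,j=3: even sum, acc = 33+15 = 48
k=5,j=4: odd sum, acc = 48-4 = 44
k=5,j=5: even sum, acc = 44+25 = 69
k=6,j=0: even sum, acc = 69+0 = 69
k=6,j=1: odd sum, acc = 69-1 = 68
k=6,j=2: even sum, acc = 68+12 = 80
k=6,j=3: odd sum, acc = 80-3 = 77
k=6,j=4: even sum, acc = 77+24 = 101
k=6,j=5: odd sum, acc = 101-5 = 96
k=6,j=6: even sum, acc = 96+36 = 132
k=7,j=0: odd sum, acc = 132-0 = 132
k=7,j=1: even sum, acc = 132+7 = 139
k=7,j=2: odd sum, acc = 139-2 = 137
k=7,j=3: even sum, acc = 137+21 = 158
k=7,j=4: odd sum, acc = 158-4 = 154
k=7,j=5: even sum, acc = 154+35 = 189
k=7,j=6: odd sum, acc = 189-6 = 183
k=7,j=7: even sum, acc = 183+49 = 232

232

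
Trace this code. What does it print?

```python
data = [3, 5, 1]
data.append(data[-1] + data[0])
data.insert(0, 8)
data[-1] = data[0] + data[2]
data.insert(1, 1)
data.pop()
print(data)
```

[8, 1, 3, 5, 1]

append data[-1]+data[0] = 1+3 = 4 → [3, 5, 1, 4]
insert 8 at 0 → [8, 3, 5, 1, 4]
data[-1] = data[0]+data[2] = 8+5 = 13 → [8, 3, 5, 1, 13]
insert 1 at 1 → [8, 1, 3, 5, 1, 13]
pop() removes 13 → [8, 1, 3, 5, 1]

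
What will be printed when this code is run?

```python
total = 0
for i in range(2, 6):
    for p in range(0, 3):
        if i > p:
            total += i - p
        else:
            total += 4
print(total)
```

i=2,p=0: 2>0, total = 0+2 = 2
i=2,p=1: 2>1, total = 2+1 = 3
i=2,p=2: not 2>2, total = 3+4 = 7
i=3,p=0: 3>0, total = 7+3 = 10
i=3,p=1: 3>1, total = 10+2 = 12
i=3,p=2: 3>2, total = 12+1 = 13
i=4,p=0: 4>0, total = 13+4 = 17
i=4,p=1: 4>1, total = 17+3 = 20
i=4,p=2: 4>2, total = 20+2 = 22
i=5,p=0: 5>0, total = 22+5 = 27
i=5,p=1: 5>1, total = 27+4 = 31
i=5,p=2: 5>2, total = 31+3 = 34

34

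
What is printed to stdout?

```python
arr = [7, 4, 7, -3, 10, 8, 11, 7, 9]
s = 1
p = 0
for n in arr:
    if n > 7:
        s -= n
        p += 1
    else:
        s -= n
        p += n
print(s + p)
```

-33

n=7: not >7, s = 1-7 = -6; p=7
n=4: not >7, s = (-6)-4 = -10; p=11
n=7: not >7, s = (-10)-7 = -17; p=18
n=-3: not >7, s = (-17)-(-3) = -14; p=15
n=10: >7, s = (-14)-10 = -24; p=16
n=8: >7, s = (-24)-8 = -32; p=17
n=11: >7, s = (-32)-11 = -43; p=18
n=7: not >7, s = (-43)-7 = -50; p=25
n=9: >7, s = (-50)-9 = -59; p=26
s+p = (-59)+26 = -33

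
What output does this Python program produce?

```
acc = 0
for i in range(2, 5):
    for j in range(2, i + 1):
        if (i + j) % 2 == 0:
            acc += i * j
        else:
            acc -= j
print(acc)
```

32

i=2,j=2: even sum, acc = 0+4 = 4
i=3,j=2: odd sum, acc = 4-2 = 2
i=3,j=3: even sum, acc = 2+9 = 11
i=4,j=2: even sum, acc = 11+8 = 19
i=4,j=3: odd sum, acc = 19-3 = 16
i=4,j=4: even sum, acc = 16+16 = 32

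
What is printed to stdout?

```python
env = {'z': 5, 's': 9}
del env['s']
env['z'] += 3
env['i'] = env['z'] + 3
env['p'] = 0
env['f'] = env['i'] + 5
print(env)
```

del 's' → {'z': 5}
env['z'] = 5+3 = 8 → {'z': 8}
env['i'] = env['z']+3 = 11 → {'z': 8, 'i': 11}
env['p'] = 0 → {'z': 8, 'i': 11, 'p': 0}
env['f'] = env['i']+5 = 16 → {'z': 8, 'i': 11, 'p': 0, 'f': 16}

{'z': 8, 'i': 11, 'p': 0, 'f': 16}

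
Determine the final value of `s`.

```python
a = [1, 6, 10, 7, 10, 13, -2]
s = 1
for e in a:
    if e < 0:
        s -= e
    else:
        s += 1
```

e=1: not <0, s = 1+1 = 2
e=6: not <0, s = 2+1 = 3
e=10: not <0, s = 3+1 = 4
e=7: not <0, s = 4+1 = 5
e=10: not <0, s = 5+1 = 6
e=13: not <0, s = 6+1 = 7
e=-2: <0, s = 7-(-2) = 9

9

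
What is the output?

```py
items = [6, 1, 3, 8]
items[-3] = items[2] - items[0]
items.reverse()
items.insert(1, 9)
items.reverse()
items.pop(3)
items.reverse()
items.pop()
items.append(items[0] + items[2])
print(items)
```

[8, 3, -3, 5]

items[-3] = items[2]-items[0] = 3-6 = -3 → [6, -3, 3, 8]
reverse → [8, 3, -3, 6]
insert 9 at 1 → [8, 9, 3, -3, 6]
reverse → [6, -3, 3, 9, 8]
pop(3) removes 9 → [6, -3, 3, 8]
reverse → [8, 3, -3, 6]
pop() removes 6 → [8, 3, -3]
append items[0]+items[2] = 8+(-3) = 5 → [8, 3, -3, 5]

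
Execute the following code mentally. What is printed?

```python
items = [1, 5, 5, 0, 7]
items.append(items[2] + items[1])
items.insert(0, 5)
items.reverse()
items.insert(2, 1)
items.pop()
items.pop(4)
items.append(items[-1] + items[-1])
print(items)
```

append items[2]+items[1] = 5+5 = 10 → [1, 5, 5, 0, 7, 10]
insert 5 at 0 → [5, 1, 5, 5, 0, 7, 10]
reverse → [10, 7, 0, 5, 5, 1, 5]
insert 1 at 2 → [10, 7, 1, 0, 5, 5, 1, 5]
pop() removes 5 → [10, 7, 1, 0, 5, 5, 1]
pop(4) removes 5 → [10, 7, 1, 0, 5, 1]
append items[-1]+items[-1] = 1+1 = 2 → [10, 7, 1, 0, 5, 1, 2]

[10, 7, 1, 0, 5, 1, 2]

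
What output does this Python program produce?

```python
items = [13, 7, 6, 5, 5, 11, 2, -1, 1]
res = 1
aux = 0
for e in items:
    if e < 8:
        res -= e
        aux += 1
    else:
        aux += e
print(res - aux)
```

e=13: not <8; aux=13
e=7: <8, res = 1-7 = -6; aux=14
e=6: <8, res = (-6)-6 = -12; aux=15
e=5: <8, res = (-12)-5 = -17; aux=16
e=5: <8, res = (-17)-5 = -22; aux=17
e=11: not <8; aux=28
e=2: <8, res = (-22)-2 = -24; aux=29
e=-1: <8, res = (-24)-(-1) = -23; aux=30
e=1: <8, res = (-23)-1 = -24; aux=31
res-aux = (-24)-31 = -55

-55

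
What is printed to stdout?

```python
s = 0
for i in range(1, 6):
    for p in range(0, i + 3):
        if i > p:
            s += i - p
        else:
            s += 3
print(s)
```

80

i=1,p=0: 1>0, s = 0+1 = 1
i=1,p=1: not 1>1, s = 1+3 = 4
i=1,p=2: not 1>2, s = 4+3 = 7
i=1,p=3: not 1>3, s = 7+3 = 10
i=2,p=0: 2>0, s = 10+2 = 12
i=2,p=1: 2>1, s = 12+1 = 13
i=2,p=2: not 2>2, s = 13+3 = 16
i=2,p=3: not 2>3, s = 16+3 = 19
i=2,p=4: not 2>4, s = 19+3 = 22
i=3,p=0: 3>0, s = 22+3 = 25
i=3,p=1: 3>1, s = 25+2 = 27
i=3,p=2: 3>2, s = 27+1 = 28
i=3,p=3: not 3>3, s = 28+3 = 31
i=3,p=4: not 3>4, s = 31+3 = 34
i=3,p=5: not 3>5, s = 34+3 = 37
i=4,p=0: 4>0, s = 37+4 = 41
i=4,p=1: 4>1, s = 41+3 = 44
i=4,p=2: 4>2, s = 44+2 = 46
i=4,p=3: 4>3, s = 46+1 = 47
i=4,p=4: not 4>4, s = 47+3 = 50
i=4,p=5: not 4>5, s = 50+3 = 53
i=4,p=6: not 4>6, s = 53+3 = 56
i=5,p=0: 5>0, s = 56+5 = 61
i=5,p=1: 5>1, s = 61+4 = 65
i=5,p=2: 5>2, s = 65+3 = 68
i=5,p=3: 5>3, s = 68+2 = 70
i=5,p=4: 5>4, s = 70+1 = 71
i=5,p=5: not 5>5, s = 71+3 = 74
i=5,p=6: not 5>6, s = 74+3 = 77
i=5,p=7: not 5>7, s = 77+3 = 80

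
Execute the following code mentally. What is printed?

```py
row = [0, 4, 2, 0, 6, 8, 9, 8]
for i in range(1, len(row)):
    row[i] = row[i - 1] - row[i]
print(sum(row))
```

i=1: row[1] = 0-4 = -4 → [0, -4, 2, 0, 6, 8, 9, 8]
i=2: row[2] = (-4)-2 = -6 → [0, -4, -6, 0, 6, 8, 9, 8]
i=3: row[3] = (-6)-0 = -6 → [0, -4, -6, -6, 6, 8, 9, 8]
i=4: row[4] = (-6)-6 = -12 → [0, -4, -6, -6, -12, 8, 9, 8]
i=5: row[5] = (-12)-8 = -20 → [0, -4, -6, -6, -12, -20, 9, 8]
i=6: row[6] = (-20)-9 = -29 → [0, -4, -6, -6, -12, -20, -29, 8]
i=7: row[7] = (-29)-8 = -37 → [0, -4, -6, -6, -12, -20, -29, -37]
sum = -114

-114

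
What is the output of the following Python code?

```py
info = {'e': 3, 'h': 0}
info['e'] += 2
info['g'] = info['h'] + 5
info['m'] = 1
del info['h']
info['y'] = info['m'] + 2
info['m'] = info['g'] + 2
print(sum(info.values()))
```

20

info['e'] = 3+2 = 5 → {'e': 5, 'h': 0}
info['g'] = info['h']+5 = 5 → {'e': 5, 'h': 0, 'g': 5}
info['m'] = 1 → {'e': 5, 'h': 0, 'g': 5, 'm': 1}
del 'h' → {'e': 5, 'g': 5, 'm': 1}
info['y'] = info['m']+2 = 3 → {'e': 5, 'g': 5, 'm': 1, 'y': 3}
info['m'] = info['g']+2 = 7 → {'e': 5, 'g': 5, 'm': 7, 'y': 3}
sum of values = 20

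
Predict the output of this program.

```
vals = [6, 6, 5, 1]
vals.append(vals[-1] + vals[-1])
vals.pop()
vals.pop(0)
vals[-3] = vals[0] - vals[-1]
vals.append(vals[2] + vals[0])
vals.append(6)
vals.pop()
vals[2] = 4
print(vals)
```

append vals[-1]+vals[-1] = 1+1 = 2 → [6, 6, 5, 1, 2]
pop() removes 2 → [6, 6, 5, 1]
pop(0) removes 6 → [6, 5, 1]
vals[-3] = vals[0]-vals[-1] = 6-1 = 5 → [5, 5, 1]
append vals[2]+vals[0] = 1+5 = 6 → [5, 5, 1, 6]
append 6 → [5, 5, 1, 6, 6]
pop() removes 6 → [5, 5, 1, 6]
vals[2] = 4 → [5, 5, 4, 6]

[5, 5, 4, 6]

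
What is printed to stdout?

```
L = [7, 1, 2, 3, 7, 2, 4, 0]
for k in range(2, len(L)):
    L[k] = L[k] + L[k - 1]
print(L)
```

k=2: L[2] = 2+1 = 3 → [7, 1, 3, 3, 7, 2, 4, 0]
k=3: L[3] = 3+3 = 6 → [7, 1, 3, 6, 7, 2, 4, 0]
k=4: L[4] = 7+6 = 13 → [7, 1, 3, 6, 13, 2, 4, 0]
k=5: L[5] = 2+13 = 15 → [7, 1, 3, 6, 13, 15, 4, 0]
k=6: L[6] = 4+15 = 19 → [7, 1, 3, 6, 13, 15, 19, 0]
k=7: L[7] = 0+19 = 19 → [7, 1, 3, 6, 13, 15, 19, 19]

[7, 1, 3, 6, 13, 15, 19, 19]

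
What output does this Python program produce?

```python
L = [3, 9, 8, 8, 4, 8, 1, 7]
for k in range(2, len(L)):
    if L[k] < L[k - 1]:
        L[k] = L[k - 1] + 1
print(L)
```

k=2: 8<9, L[2] = 9+1 = 10 → [3, 9, 10, 8, 4, 8, 1, 7]
k=3: 8<10, L[3] = 10+1 = 11 → [3, 9, 10, 11, 4, 8, 1, 7]
k=4: 4<11, L[4] = 11+1 = 12 → [3, 9, 10, 11, 12, 8, 1, 7]
k=5: 8<12, L[5] = 12+1 = 13 → [3, 9, 10, 11, 12, 13, 1, 7]
k=6: 1<13, L[6] = 13+1 = 14 → [3, 9, 10, 11, 12, 13, 14, 7]
k=7: 7<14, L[7] = 14+1 = 15 → [3, 9, 10, 11, 12, 13, 14, 15]

[3, 9, 10, 11, 12, 13, 14, 15]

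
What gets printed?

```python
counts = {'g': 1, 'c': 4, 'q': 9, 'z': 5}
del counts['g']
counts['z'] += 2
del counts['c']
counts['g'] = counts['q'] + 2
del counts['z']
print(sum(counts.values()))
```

del 'g' → {'c': 4, 'q': 9, 'z': 5}
counts['z'] = 5+2 = 7 → {'c': 4, 'q': 9, 'z': 7}
del 'c' → {'q': 9, 'z': 7}
counts['g'] = counts['q']+2 = 11 → {'q': 9, 'z': 7, 'g': 11}
del 'z' → {'q': 9, 'g': 11}
sum of values = 20

20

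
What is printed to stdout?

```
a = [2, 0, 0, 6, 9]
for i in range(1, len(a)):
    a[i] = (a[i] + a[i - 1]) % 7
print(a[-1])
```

3

i=1: a[1] = (0+2)%7 = 2 → [2, 2, 0, 6, 9]
i=2: a[2] = (0+2)%7 = 2 → [2, 2, 2, 6, 9]
i=3: a[3] = (6+2)%7 = 1 → [2, 2, 2, 1, 9]
i=4: a[4] = (9+1)%7 = 3 → [2, 2, 2, 1, 3]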